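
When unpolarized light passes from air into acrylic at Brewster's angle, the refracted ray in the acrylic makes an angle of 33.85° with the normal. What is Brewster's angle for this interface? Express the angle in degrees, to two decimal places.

Brewster's condition makes the reflected and refracted beams perpendicular: θ_B + θ_t = 90°.
θ_B = 90° − 33.85° = 56.15°.

θ_B ≈ 56.15°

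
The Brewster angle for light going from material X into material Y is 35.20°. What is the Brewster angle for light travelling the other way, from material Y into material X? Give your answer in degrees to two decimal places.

Reversing the direction swaps n₁ and n₂, so tan θ_B' = 1/tan θ_B and θ_B' = 90° − θ_B.
Hence θ_B' = 90° − 35.20° = 54.80°.

θ_B' ≈ 54.80°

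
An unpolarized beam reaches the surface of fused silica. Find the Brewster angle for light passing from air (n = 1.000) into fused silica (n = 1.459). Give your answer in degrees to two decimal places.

θ_B ≈ 55.57°

tan θ_B = n₂/n₁ = 1.459/1.000 = 1.4590. Taking the arctangent, θ_B = 55.57°.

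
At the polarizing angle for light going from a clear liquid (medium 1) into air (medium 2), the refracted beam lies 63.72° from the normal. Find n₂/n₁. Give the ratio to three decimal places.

n₂/n₁ ≈ 0.494

At Brewster incidence θ_B = 90° − θ_t = 90° − 63.72° = 26.28°.
tan θ_B = n₂/n₁, so n₂/n₁ = tan 26.28° = 0.494.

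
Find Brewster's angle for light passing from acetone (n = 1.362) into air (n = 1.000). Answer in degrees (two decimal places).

θ_B ≈ 36.29°

tan θ_B = n₂/n₁ = 1.000/1.362 = 0.7342. Taking the arctangent, θ_B = 36.29°.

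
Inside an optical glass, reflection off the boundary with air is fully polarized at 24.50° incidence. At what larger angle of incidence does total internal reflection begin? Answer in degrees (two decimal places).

θ_c ≈ 27.11°

From Brewster, n₂/n₁ = tan θ_B = tan 24.50° = 0.4557.
Then sin θ_c = n₂/n₁ = 0.4557, so θ_c = arcsin 0.4557 = 27.11°.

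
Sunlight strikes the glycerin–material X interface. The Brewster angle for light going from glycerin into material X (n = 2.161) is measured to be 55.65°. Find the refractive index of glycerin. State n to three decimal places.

n ≈ 1.477

Brewster's law: tan θ_B = n₂/n₁ (light incident in glycerin, refracted into material X).
n₁ = n₂ / tan θ_B = 2.161 / tan 55.65° = 1.477.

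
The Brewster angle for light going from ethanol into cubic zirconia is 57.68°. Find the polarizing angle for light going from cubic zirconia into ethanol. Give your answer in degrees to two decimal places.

tan θ_B' = n₁/n₂ = 1/tan θ_B, so θ_B' = 90° − θ_B.
θ_B' = 90° − 57.68° = 32.32°.

θ_B' ≈ 32.32°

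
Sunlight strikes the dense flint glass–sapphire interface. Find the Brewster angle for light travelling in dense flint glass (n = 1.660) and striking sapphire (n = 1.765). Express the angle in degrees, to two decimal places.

θ_B ≈ 46.76°

The reflected p-component vanishes when tan θ_B = n₂/n₁.
Here n₂/n₁ = 1.765/1.660 = 1.0633, and Brewster's law gives tan θ_B = n₂/n₁.
θ_B = arctan(1.0633) = 46.76°.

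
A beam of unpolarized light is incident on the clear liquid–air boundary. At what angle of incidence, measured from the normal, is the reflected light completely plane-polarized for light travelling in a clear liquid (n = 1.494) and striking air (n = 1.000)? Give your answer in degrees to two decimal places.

θ_B ≈ 33.80°

At Brewster's angle the reflected and refracted rays are perpendicular, which with Snell's law gives tan θ_B = n₂/n₁.
Brewster's condition: tan θ_B = n₂/n₁ = 1.000/1.494 = 0.6693. Taking the arctangent, θ_B = 33.80°.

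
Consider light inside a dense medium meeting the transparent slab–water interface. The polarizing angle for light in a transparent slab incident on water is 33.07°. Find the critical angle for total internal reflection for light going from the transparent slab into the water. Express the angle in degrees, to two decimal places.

From Brewster, n₂/n₁ = tan θ_B = tan 33.07° = 0.6511.
Then sin θ_c = n₂/n₁ = 0.6511, so θ_c = arcsin 0.6511 = 40.63°.

θ_c ≈ 40.63°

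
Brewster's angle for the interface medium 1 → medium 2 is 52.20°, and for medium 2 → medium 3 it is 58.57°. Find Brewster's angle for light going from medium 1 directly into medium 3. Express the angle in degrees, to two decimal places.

tan θ_B(1→2) = n₂/n₁ = tan 52.20° = 1.2892.
tan θ_B(2→3) = n₃/n₂ = tan 58.57° = 1.6363.
n₃/n₁ = 2.1096. Then tan θ_B(1→3) = n₃/n₁, so θ_B(1→3) = arctan(2.1096) = 64.64°.

θ_B ≈ 64.64°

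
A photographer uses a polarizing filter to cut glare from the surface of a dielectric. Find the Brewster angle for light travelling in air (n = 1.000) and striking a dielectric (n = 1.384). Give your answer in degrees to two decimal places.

tan θ_B = n₂/n₁ = 1.384/1.000 = 1.3840.
θ_B = arctan(1.3840) = 54.15°.

θ_B ≈ 54.15°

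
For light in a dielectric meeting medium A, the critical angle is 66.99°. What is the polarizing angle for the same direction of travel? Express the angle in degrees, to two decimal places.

θ_B ≈ 42.63°

n₂/n₁ = sin θ_c = sin 66.99° = 0.9204.
tan θ_B equals the same ratio, so θ_B = arctan(0.9204) = 42.63°.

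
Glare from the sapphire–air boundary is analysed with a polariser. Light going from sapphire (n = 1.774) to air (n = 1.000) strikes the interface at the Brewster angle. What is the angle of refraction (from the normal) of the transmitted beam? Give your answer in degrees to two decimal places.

θ_t ≈ 60.59°

θ_B = arctan(n₂/n₁) = arctan(1.000/1.774) = 29.41°.
At Brewster's angle the reflected and refracted rays are perpendicular, so θ_t = 90° − θ_B = 90° − 29.41° = 60.59°.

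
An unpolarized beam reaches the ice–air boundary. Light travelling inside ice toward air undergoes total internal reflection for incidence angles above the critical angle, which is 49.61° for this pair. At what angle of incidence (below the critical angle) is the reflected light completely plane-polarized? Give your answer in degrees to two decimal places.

θ_B ≈ 37.29°

At the critical angle sin θ_c = n₂/n₁, giving n₂/n₁ = sin 49.61° = 0.7617.
Then tan θ_B = n₂/n₁ = 0.7617, so θ_B = arctan 0.7617 = 37.29°.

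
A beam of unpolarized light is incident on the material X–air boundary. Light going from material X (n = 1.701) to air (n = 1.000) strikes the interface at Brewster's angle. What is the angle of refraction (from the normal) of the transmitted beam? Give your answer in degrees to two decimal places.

First find Brewster's angle: tan θ_B = 1.000/1.701 = 0.5879, giving θ_B = 30.45°.
Since θ_B + θ_t = 90° at Brewster incidence, θ_t = 90° − 30.45° = 59.55°.

θ_t ≈ 59.55°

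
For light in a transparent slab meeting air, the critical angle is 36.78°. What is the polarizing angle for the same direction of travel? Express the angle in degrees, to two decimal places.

θ_B ≈ 30.91°

n₂/n₁ = sin θ_c = sin 36.78° = 0.5987.
tan θ_B equals the same ratio, so θ_B = arctan(0.5987) = 30.91°.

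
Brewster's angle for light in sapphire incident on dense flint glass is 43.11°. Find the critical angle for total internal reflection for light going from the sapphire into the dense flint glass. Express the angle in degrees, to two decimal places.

From Brewster, n₂/n₁ = tan θ_B = tan 43.11° = 0.9361.
Then sin θ_c = n₂/n₁ = 0.9361, so θ_c = arcsin 0.9361 = 69.41°.

θ_c ≈ 69.41°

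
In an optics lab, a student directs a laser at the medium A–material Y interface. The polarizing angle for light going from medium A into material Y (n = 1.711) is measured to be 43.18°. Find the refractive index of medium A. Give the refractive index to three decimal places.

n ≈ 1.823

At the polarizing angle, tan θ_B = n₂/n₁ with n₁ on the incident side (medium A) and n₂ on the transmitted side (material Y).
n₁ = n₂ / tan θ_B = 1.711 / tan 43.18° = 1.823.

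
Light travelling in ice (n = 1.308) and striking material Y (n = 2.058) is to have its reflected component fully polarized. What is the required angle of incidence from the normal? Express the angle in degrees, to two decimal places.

θ_B ≈ 57.56°

Here n₂/n₁ = 2.058/1.308 = 1.5734, and Brewster's law gives tan θ_B = n₂/n₁. Taking the arctangent, θ_B = 57.56°.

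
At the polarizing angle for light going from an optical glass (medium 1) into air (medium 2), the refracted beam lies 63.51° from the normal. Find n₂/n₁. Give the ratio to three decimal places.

θ_B + θ_t = 90°, so θ_B = 90° − 63.51° = 26.49°.
tan θ_B = n₂/n₁, so n₂/n₁ = tan 26.49° = 0.498.

n₂/n₁ ≈ 0.498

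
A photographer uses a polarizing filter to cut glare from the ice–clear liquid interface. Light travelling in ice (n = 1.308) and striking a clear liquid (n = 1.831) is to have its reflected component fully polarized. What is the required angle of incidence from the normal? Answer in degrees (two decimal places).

tan θ_B = n₂/n₁ = 1.831/1.308 = 1.3998.
So θ_B = arctan 1.3998 = 54.46°.

θ_B ≈ 54.46°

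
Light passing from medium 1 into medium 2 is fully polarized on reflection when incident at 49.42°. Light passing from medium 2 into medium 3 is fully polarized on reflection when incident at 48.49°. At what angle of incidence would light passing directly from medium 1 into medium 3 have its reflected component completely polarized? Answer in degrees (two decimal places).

θ_B ≈ 52.84°

tan θ_B(1→2) = n₂/n₁ = tan 49.42° = 1.1675.
tan θ_B(2→3) = n₃/n₂ = tan 48.49° = 1.1299.
Multiplying, n₃/n₁ = 1.1675 × 1.1299 = 1.3192, and θ_B(1→3) = arctan 1.3192 = 52.84°.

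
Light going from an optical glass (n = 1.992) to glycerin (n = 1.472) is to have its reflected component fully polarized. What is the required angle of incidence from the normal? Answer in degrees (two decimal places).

Brewster's condition: tan θ_B = n₂/n₁ = 1.472/1.992 = 0.7390. Taking the arctangent, θ_B = 36.46°.

θ_B ≈ 36.46°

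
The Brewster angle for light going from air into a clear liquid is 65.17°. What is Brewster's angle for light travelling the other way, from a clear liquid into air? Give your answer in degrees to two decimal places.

θ_B' ≈ 24.83°

Reversing the direction swaps n₁ and n₂, so tan θ_B' = 1/tan θ_B and θ_B' = 90° − θ_B.
Hence θ_B' = 90° − 65.17° = 24.83°.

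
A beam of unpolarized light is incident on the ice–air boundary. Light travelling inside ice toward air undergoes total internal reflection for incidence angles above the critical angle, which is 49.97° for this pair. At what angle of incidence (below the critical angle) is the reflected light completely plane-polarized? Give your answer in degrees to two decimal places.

At the critical angle sin θ_c = n₂/n₁, giving n₂/n₁ = sin 49.97° = 0.7657.
Then tan θ_B = n₂/n₁ = 0.7657, so θ_B = arctan 0.7657 = 37.44°.

θ_B ≈ 37.44°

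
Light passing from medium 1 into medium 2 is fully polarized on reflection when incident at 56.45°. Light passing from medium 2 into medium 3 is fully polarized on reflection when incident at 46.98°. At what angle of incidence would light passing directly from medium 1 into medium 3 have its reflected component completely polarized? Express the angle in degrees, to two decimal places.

θ_B ≈ 58.25°

tan θ_B(1→2) = n₂/n₁ = tan 56.45° = 1.5080.
tan θ_B(2→3) = n₃/n₂ = tan 46.98° = 1.0716.
n₃/n₁ = 1.6160. Then tan θ_B(1→3) = n₃/n₁, so θ_B(1→3) = arctan(1.6160) = 58.25°.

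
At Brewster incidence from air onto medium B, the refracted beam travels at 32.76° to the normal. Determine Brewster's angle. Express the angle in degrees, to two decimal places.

θ_B ≈ 57.24°

Brewster's condition makes the reflected and refracted beams perpendicular: θ_B + θ_t = 90°.
θ_B = 90° − 32.76° = 57.24°.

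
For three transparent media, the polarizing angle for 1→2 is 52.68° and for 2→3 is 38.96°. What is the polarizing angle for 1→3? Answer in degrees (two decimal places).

tan θ_B(1→2) = n₂/n₁ = tan 52.68° = 1.3117.
tan θ_B(2→3) = n₃/n₂ = tan 38.96° = 0.8086.
n₃/n₁ = 1.0607. Then tan θ_B(1→3) = n₃/n₁, so θ_B(1→3) = arctan(1.0607) = 46.69°.

θ_B ≈ 46.69°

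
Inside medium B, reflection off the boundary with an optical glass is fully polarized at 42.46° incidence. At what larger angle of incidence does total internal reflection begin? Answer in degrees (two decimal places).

From Brewster, n₂/n₁ = tan θ_B = tan 42.46° = 0.9150.
Then sin θ_c = n₂/n₁ = 0.9150, so θ_c = arcsin 0.9150 = 66.21°.

θ_c ≈ 66.21°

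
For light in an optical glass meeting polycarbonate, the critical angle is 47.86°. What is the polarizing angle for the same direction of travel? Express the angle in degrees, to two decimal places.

θ_B ≈ 36.56°

sin θ_c = n₂/n₁, so n₂/n₁ = sin 47.86° = 0.7415.
Brewster: tan θ_B = n₂/n₁ = 0.7415.
θ_B = arctan(0.7415) = 36.56°.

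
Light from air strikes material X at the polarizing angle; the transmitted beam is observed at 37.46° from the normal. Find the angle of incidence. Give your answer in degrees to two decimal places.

θ_B ≈ 52.54°

Brewster's condition makes the reflected and refracted beams perpendicular: θ_B + θ_t = 90°.
So θ_B = 90° − θ_t = 90° − 37.46° = 52.54°.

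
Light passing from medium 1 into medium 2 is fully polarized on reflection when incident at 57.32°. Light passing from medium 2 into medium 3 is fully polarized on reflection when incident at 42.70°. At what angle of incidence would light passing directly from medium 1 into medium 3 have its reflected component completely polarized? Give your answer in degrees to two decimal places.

θ_B ≈ 55.19°

n₂/n₁ = tan 57.32° = 1.5589 and n₃/n₂ = tan 42.70° = 0.9228.
n₃/n₁ = 1.4385. Then tan θ_B(1→3) = n₃/n₁, so θ_B(1→3) = arctan(1.4385) = 55.19°.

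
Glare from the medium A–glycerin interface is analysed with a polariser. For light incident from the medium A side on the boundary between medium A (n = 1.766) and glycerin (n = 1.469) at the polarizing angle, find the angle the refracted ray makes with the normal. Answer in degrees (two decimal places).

θ_t ≈ 50.25°

First find Brewster's angle: tan θ_B = 1.469/1.766 = 0.8318, giving θ_B = 39.75°.
Since θ_B + θ_t = 90° at Brewster incidence, θ_t = 90° − 39.75° = 50.25°.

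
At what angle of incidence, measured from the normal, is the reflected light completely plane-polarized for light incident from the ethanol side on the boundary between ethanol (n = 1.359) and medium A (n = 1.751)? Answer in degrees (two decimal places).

θ_B ≈ 52.18°

Here n₂/n₁ = 1.751/1.359 = 1.2884, and Brewster's law gives tan θ_B = n₂/n₁. Taking the arctangent, θ_B = 52.18°.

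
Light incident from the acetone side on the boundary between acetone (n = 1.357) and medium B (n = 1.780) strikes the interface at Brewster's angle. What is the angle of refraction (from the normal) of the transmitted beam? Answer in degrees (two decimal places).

θ_t ≈ 37.32°

θ_B = arctan(n₂/n₁) = arctan(1.780/1.357) = 52.68°.
The refracted ray is perpendicular to the reflected ray, so θ_t = 90° − θ_B = 37.32°.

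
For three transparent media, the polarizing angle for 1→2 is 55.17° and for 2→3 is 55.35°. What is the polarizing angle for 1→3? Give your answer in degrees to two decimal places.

n₂/n₁ = tan 55.17° = 1.4372 and n₃/n₂ = tan 55.35° = 1.4469.
n₃/n₁ = 2.0795. Then tan θ_B(1→3) = n₃/n₁, so θ_B(1→3) = arctan(2.0795) = 64.32°.

θ_B ≈ 64.32°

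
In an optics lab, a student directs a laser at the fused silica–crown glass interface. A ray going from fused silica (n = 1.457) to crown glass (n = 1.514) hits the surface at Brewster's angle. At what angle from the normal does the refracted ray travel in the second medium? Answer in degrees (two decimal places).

First find Brewster's angle: tan θ_B = 1.514/1.457 = 1.0391, giving θ_B = 46.10°.
The refracted ray is perpendicular to the reflected ray, so θ_t = 90° − θ_B = 43.90°.

θ_t ≈ 43.90°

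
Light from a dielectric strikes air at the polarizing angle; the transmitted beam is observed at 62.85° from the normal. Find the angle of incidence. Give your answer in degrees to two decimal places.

θ_B ≈ 27.15°

Brewster's condition makes the reflected and refracted beams perpendicular: θ_B + θ_t = 90°.
θ_B = 90° − 62.85° = 27.15°.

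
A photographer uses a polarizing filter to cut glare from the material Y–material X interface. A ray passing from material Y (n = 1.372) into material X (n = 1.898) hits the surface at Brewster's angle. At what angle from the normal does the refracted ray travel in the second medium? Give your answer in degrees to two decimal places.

θ_t ≈ 35.86°

θ_B = arctan(n₂/n₁) = arctan(1.898/1.372) = 54.14°.
The refracted ray is perpendicular to the reflected ray, so θ_t = 90° − θ_B = 35.86°.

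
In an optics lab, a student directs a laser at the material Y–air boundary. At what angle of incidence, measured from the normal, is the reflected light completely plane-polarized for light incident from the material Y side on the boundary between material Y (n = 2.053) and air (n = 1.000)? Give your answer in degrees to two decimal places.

Brewster's condition: tan θ_B = n₂/n₁ = 1.000/2.053 = 0.4871.
θ_B = arctan(0.4871) = 25.97°.

θ_B ≈ 25.97°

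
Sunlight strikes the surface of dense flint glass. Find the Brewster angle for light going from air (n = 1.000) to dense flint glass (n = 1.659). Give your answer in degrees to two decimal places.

θ_B ≈ 58.92°

At Brewster's angle the reflected and refracted rays are perpendicular, which with Snell's law gives tan θ_B = n₂/n₁.
Here n₂/n₁ = 1.659/1.000 = 1.6590, and Brewster's law gives tan θ_B = n₂/n₁. Taking the arctangent, θ_B = 58.92°.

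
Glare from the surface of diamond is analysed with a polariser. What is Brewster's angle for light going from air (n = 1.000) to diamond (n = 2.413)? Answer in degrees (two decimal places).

θ_B ≈ 67.49°

Here n₂/n₁ = 2.413/1.000 = 2.4130, and Brewster's law gives tan θ_B = n₂/n₁. Taking the arctangent, θ_B = 67.49°.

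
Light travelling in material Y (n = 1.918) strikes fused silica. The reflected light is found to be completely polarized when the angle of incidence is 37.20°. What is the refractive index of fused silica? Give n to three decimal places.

Full polarization of the reflected beam means tan θ_B = n₂/n₁, where n₁ is the incident medium (material Y).
n₂ = n₁ tan θ_B = 1.918 × tan 37.20° = 1.456.

n ≈ 1.456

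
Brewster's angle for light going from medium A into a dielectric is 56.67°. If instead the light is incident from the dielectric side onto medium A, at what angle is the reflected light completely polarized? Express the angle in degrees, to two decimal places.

tan θ_B' = n₁/n₂ = 1/tan θ_B, so θ_B' = 90° − θ_B.
θ_B' = 90° − 56.67° = 33.33°.

θ_B' ≈ 33.33°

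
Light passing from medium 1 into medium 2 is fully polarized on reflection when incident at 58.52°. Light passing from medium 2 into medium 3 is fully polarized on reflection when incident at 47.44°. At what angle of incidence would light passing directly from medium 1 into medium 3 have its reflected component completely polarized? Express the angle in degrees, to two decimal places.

Each Brewster angle gives a ratio: n₂/n₁ = tan 58.52° = 1.6331, n₃/n₂ = tan 47.44° = 1.0890.
n₃/n₁ = 1.7785. Then tan θ_B(1→3) = n₃/n₁, so θ_B(1→3) = arctan(1.7785) = 60.65°.

θ_B ≈ 60.65°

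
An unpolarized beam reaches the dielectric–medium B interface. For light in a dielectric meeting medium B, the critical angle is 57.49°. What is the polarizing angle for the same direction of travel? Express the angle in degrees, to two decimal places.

sin θ_c = n₂/n₁, so n₂/n₁ = sin 57.49° = 0.8433.
Brewster: tan θ_B = n₂/n₁ = 0.8433.
θ_B = arctan(0.8433) = 40.14°.

θ_B ≈ 40.14°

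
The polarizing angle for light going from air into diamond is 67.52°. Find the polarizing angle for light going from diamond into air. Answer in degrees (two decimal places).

θ_B' ≈ 22.48°

Reversing the direction swaps n₁ and n₂, so tan θ_B' = 1/tan θ_B and θ_B' = 90° − θ_B.
Hence θ_B' = 90° − 67.52° = 22.48°.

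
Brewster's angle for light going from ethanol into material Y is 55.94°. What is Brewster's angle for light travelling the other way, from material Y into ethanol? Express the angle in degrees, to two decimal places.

tan θ_B' = n₁/n₂ = 1/tan θ_B, so θ_B' = 90° − θ_B.
θ_B' = 90° − 55.94° = 34.06°.

θ_B' ≈ 34.06°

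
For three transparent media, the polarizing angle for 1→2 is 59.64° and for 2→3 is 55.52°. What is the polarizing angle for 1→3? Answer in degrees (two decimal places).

θ_B ≈ 68.09°

n₂/n₁ = tan 59.64° = 1.7072 and n₃/n₂ = tan 55.52° = 1.4561.
n₃/n₁ = 2.4858. Then tan θ_B(1→3) = n₃/n₁, so θ_B(1→3) = arctan(2.4858) = 68.09°.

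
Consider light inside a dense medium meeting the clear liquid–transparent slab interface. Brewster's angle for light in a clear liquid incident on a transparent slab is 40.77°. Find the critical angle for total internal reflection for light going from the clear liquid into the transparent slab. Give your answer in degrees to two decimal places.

From Brewster, n₂/n₁ = tan θ_B = tan 40.77° = 0.8623.
Then sin θ_c = n₂/n₁ = 0.8623, so θ_c = arcsin 0.8623 = 59.57°.

θ_c ≈ 59.57°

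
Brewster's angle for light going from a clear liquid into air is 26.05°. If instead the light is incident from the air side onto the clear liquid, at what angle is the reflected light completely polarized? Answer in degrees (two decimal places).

θ_B' ≈ 63.95°

tan θ_B' = n₁/n₂ = 1/tan θ_B, so θ_B' = 90° − θ_B.
θ_B' = 90° − 26.05° = 63.95°.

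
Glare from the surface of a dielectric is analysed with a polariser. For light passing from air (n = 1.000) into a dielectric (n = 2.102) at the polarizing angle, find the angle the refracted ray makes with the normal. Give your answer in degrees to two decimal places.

First find Brewster's angle: tan θ_B = 2.102/1.000 = 2.1020, giving θ_B = 64.56°.
Since θ_B + θ_t = 90° at Brewster incidence, θ_t = 90° − 64.56° = 25.44°.

θ_t ≈ 25.44°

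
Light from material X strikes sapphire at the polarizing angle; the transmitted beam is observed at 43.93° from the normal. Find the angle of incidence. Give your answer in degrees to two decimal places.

θ_B ≈ 46.07°

Since the reflected and refracted rays are at right angles at the polarizing angle, θ_B + θ_t = 90°.
θ_B = 90° − 43.93° = 46.07°.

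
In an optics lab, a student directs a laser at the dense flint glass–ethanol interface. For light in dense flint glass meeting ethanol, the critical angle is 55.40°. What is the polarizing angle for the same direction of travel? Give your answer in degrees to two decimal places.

n₂/n₁ = sin θ_c = sin 55.40° = 0.8231.
tan θ_B equals the same ratio, so θ_B = arctan(0.8231) = 39.46°.

θ_B ≈ 39.46°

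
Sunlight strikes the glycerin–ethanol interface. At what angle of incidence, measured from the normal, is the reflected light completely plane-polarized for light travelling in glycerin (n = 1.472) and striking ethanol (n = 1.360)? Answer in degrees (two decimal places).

θ_B ≈ 42.74°

The reflected p-component vanishes when tan θ_B = n₂/n₁.
Here n₂/n₁ = 1.360/1.472 = 0.9239, and Brewster's law gives tan θ_B = n₂/n₁. Taking the arctangent, θ_B = 42.74°.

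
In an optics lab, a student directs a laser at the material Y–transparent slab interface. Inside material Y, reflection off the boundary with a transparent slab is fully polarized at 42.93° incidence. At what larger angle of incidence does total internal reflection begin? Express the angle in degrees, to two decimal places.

From Brewster, n₂/n₁ = tan θ_B = tan 42.93° = 0.9302.
Then sin θ_c = n₂/n₁ = 0.9302, so θ_c = arcsin 0.9302 = 68.47°.

θ_c ≈ 68.47°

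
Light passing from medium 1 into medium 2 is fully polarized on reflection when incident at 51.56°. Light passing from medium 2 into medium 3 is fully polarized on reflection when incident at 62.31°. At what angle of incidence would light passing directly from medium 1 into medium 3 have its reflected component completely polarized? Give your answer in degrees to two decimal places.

tan θ_B(1→2) = n₂/n₁ = tan 51.56° = 1.2599.
tan θ_B(2→3) = n₃/n₂ = tan 62.31° = 1.9055.
Multiplying, n₃/n₁ = 1.2599 × 1.9055 = 2.4007, and θ_B(1→3) = arctan 2.4007 = 67.39°.

θ_B ≈ 67.39°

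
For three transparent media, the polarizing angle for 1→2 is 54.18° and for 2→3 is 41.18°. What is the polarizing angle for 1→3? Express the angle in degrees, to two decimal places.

θ_B ≈ 50.48°

tan θ_B(1→2) = n₂/n₁ = tan 54.18° = 1.3855.
tan θ_B(2→3) = n₃/n₂ = tan 41.18° = 0.8748.
Multiplying, n₃/n₁ = 1.3855 × 0.8748 = 1.2121, and θ_B(1→3) = arctan 1.2121 = 50.48°.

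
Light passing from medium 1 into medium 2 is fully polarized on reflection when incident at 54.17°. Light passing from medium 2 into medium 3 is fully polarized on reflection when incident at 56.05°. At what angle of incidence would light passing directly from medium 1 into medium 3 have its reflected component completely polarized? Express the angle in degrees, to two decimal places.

θ_B ≈ 64.08°

tan θ_B(1→2) = n₂/n₁ = tan 54.17° = 1.3850.
tan θ_B(2→3) = n₃/n₂ = tan 56.05° = 1.4854.
So n₃/n₁ = (n₂/n₁)(n₃/n₂) = 1.3850 × 1.4854 = 2.0572.
θ_B(1→3) = arctan(2.0572) = 64.08°.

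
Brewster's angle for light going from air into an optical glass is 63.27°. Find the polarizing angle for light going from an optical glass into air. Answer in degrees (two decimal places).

Reversing the direction swaps n₁ and n₂, so tan θ_B' = 1/tan θ_B and θ_B' = 90° − θ_B.
Hence θ_B' = 90° − 63.27° = 26.73°.

θ_B' ≈ 26.73°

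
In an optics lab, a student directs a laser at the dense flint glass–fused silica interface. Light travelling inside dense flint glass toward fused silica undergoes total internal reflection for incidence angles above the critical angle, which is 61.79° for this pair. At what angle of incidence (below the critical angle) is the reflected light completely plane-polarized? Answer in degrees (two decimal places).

n₂/n₁ = sin θ_c = sin 61.79° = 0.8812.
tan θ_B equals the same ratio, so θ_B = arctan(0.8812) = 41.39°.

θ_B ≈ 41.39°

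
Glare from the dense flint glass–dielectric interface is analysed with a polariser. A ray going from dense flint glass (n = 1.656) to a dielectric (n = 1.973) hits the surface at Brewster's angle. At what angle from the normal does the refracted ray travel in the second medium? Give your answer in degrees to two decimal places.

First find Brewster's angle: tan θ_B = 1.973/1.656 = 1.1914, giving θ_B = 49.99°.
At Brewster's angle the reflected and refracted rays are perpendicular, so θ_t = 90° − θ_B = 90° − 49.99° = 40.01°.

θ_t ≈ 40.01°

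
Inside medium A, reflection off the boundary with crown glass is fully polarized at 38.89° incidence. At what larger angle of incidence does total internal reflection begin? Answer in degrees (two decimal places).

From Brewster, n₂/n₁ = tan θ_B = tan 38.89° = 0.8066.
Then sin θ_c = n₂/n₁ = 0.8066, so θ_c = arcsin 0.8066 = 53.77°.

θ_c ≈ 53.77°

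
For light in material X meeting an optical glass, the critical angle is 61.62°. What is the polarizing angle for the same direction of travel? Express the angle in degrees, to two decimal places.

At the critical angle sin θ_c = n₂/n₁, giving n₂/n₁ = sin 61.62° = 0.8798.
Then tan θ_B = n₂/n₁ = 0.8798, so θ_B = arctan 0.8798 = 41.34°.

θ_B ≈ 41.34°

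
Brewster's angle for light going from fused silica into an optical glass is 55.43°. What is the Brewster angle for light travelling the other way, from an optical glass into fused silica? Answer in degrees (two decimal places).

The two Brewster angles are complementary: θ_B' = 90° − θ_B = 90° − 55.43° = 34.57°.

θ_B' ≈ 34.57°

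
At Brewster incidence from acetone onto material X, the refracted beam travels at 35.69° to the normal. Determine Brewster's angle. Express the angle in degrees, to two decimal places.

θ_B ≈ 54.31°

Brewster's condition makes the reflected and refracted beams perpendicular: θ_B + θ_t = 90°.
θ_B = 90° − 35.69° = 54.31°.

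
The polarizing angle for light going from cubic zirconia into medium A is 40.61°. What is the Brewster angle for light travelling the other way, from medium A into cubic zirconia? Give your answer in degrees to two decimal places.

θ_B' ≈ 49.39°

tan θ_B' = n₁/n₂ = 1/tan θ_B, so θ_B' = 90° − θ_B.
θ_B' = 90° − 40.61° = 49.39°.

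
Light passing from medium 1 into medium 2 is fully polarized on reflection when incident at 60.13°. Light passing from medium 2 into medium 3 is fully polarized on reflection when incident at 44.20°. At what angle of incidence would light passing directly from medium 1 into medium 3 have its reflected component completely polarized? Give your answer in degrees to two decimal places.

θ_B ≈ 59.43°

tan θ_B(1→2) = n₂/n₁ = tan 60.13° = 1.7412.
tan θ_B(2→3) = n₃/n₂ = tan 44.20° = 0.9725.
Multiplying, n₃/n₁ = 1.7412 × 0.9725 = 1.6932, and θ_B(1→3) = arctan 1.6932 = 59.43°.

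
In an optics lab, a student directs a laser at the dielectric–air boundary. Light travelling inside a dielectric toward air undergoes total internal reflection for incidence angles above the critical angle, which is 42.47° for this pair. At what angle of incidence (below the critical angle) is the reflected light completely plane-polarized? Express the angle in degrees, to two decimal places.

At the critical angle sin θ_c = n₂/n₁, giving n₂/n₁ = sin 42.47° = 0.6752.
Then tan θ_B = n₂/n₁ = 0.6752, so θ_B = arctan 0.6752 = 34.03°.

θ_B ≈ 34.03°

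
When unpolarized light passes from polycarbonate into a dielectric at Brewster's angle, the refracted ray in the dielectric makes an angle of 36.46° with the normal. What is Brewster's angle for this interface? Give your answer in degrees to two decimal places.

Since the reflected and refracted rays are at right angles at the polarizing angle, θ_B + θ_t = 90°.
So θ_B = 90° − θ_t = 90° − 36.46° = 53.54°.

θ_B ≈ 53.54°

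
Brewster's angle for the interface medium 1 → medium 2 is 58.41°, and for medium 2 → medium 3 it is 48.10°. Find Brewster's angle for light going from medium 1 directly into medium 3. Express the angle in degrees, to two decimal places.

θ_B ≈ 61.11°

tan θ_B(1→2) = n₂/n₁ = tan 58.41° = 1.6261.
tan θ_B(2→3) = n₃/n₂ = tan 48.10° = 1.1145.
Multiplying, n₃/n₁ = 1.6261 × 1.1145 = 1.8123, and θ_B(1→3) = arctan 1.8123 = 61.11°.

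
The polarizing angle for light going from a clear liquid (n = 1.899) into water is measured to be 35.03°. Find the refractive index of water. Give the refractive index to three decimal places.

Brewster's law: tan θ_B = n₂/n₁ (light incident in a clear liquid, refracted into water).
n₂ = n₁ tan θ_B = 1.899 × tan 35.03° = 1.331.

n ≈ 1.331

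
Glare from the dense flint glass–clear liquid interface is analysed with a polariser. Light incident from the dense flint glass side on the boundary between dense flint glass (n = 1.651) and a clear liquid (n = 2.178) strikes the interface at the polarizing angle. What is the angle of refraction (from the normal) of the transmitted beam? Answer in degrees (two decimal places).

First find Brewster's angle: tan θ_B = 2.178/1.651 = 1.3192, giving θ_B = 52.84°.
At Brewster's angle the reflected and refracted rays are perpendicular, so θ_t = 90° − θ_B = 90° − 52.84° = 37.16°.

θ_t ≈ 37.16°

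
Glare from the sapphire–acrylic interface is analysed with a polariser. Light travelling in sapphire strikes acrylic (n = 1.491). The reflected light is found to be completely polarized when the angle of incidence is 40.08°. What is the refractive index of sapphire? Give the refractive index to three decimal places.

Full polarization of the reflected beam means tan θ_B = n₂/n₁, where n₁ is the incident medium (sapphire).
n₁ = n₂ / tan θ_B = 1.491 / tan 40.08° = 1.772.

n ≈ 1.772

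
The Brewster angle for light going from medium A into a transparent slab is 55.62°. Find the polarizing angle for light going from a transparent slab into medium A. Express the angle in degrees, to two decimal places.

The two Brewster angles are complementary: θ_B' = 90° − θ_B = 90° − 55.62° = 34.38°.

θ_B' ≈ 34.38°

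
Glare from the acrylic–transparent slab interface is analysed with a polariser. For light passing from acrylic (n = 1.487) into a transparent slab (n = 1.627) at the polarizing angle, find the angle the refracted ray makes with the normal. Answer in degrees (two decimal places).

θ_B = arctan(n₂/n₁) = arctan(1.627/1.487) = 47.57°.
The refracted ray is perpendicular to the reflected ray, so θ_t = 90° − θ_B = 42.43°.

θ_t ≈ 42.43°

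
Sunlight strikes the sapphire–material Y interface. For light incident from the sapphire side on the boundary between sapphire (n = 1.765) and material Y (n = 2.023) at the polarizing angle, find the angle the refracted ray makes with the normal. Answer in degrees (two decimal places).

tan θ_B = n₂/n₁ = 2.023/1.765 = 1.1462, so θ_B = 48.90°.
At Brewster's angle the reflected and refracted rays are perpendicular, so θ_t = 90° − θ_B = 90° − 48.90° = 41.10°.

θ_t ≈ 41.10°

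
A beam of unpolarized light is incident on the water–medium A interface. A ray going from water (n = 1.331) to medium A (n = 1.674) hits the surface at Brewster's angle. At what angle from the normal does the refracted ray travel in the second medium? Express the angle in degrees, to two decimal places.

First find Brewster's angle: tan θ_B = 1.674/1.331 = 1.2577, giving θ_B = 51.51°.
The refracted ray is perpendicular to the reflected ray, so θ_t = 90° − θ_B = 38.49°.

θ_t ≈ 38.49°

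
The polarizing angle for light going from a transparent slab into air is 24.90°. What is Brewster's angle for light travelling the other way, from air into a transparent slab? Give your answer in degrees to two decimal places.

tan θ_B' = n₁/n₂ = 1/tan θ_B, so θ_B' = 90° − θ_B.
θ_B' = 90° − 24.90° = 65.10°.

θ_B' ≈ 65.10°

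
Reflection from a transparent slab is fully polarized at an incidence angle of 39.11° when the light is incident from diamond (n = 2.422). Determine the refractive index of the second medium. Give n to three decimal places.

n ≈ 1.969

At Brewster's angle, tan θ_B = n₂/n₁ with n₁ on the incident side (diamond) and n₂ on the transmitted side (a transparent slab).
n₂ = n₁ tan θ_B = 2.422 × tan 39.11° = 1.969.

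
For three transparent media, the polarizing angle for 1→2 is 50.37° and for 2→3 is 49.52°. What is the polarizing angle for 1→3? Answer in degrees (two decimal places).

θ_B ≈ 54.75°

tan θ_B(1→2) = n₂/n₁ = tan 50.37° = 1.2075.
tan θ_B(2→3) = n₃/n₂ = tan 49.52° = 1.1717.
Multiplying, n₃/n₁ = 1.2075 × 1.1717 = 1.4148, and θ_B(1→3) = arctan 1.4148 = 54.75°.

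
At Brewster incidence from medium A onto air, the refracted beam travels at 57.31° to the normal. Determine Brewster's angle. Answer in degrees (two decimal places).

Brewster's condition makes the reflected and refracted beams perpendicular: θ_B + θ_t = 90°.
θ_B = 90° − 57.31° = 32.69°.

θ_B ≈ 32.69°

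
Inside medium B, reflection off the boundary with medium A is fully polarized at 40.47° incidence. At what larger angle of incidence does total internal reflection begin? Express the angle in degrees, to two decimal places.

n₂/n₁ = tan 40.47° = 0.8532; the critical angle satisfies sin θ_c = n₂/n₁.
θ_c = arcsin(0.8532) = 58.56°.

θ_c ≈ 58.56°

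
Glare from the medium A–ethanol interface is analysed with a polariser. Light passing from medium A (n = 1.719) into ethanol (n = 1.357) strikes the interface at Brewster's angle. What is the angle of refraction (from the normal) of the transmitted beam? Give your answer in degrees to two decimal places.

First find Brewster's angle: tan θ_B = 1.357/1.719 = 0.7894, giving θ_B = 38.29°.
The refracted ray is perpendicular to the reflected ray, so θ_t = 90° − θ_B = 51.71°.

θ_t ≈ 51.71°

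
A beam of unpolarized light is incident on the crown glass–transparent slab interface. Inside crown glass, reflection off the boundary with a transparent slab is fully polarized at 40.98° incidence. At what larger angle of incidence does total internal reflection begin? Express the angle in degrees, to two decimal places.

θ_c ≈ 60.30°

n₂/n₁ = tan 40.98° = 0.8687; the critical angle satisfies sin θ_c = n₂/n₁.
θ_c = arcsin(0.8687) = 60.30°.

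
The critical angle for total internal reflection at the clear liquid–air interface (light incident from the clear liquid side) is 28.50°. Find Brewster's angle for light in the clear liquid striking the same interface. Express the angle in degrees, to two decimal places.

θ_B ≈ 25.51°

n₂/n₁ = sin θ_c = sin 28.50° = 0.4772.
tan θ_B equals the same ratio, so θ_B = arctan(0.4772) = 25.51°.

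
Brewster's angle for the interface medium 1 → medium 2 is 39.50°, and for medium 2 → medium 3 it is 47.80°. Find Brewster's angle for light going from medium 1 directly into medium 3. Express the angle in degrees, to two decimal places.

θ_B ≈ 42.27°

n₂/n₁ = tan 39.50° = 0.8243 and n₃/n₂ = tan 47.80° = 1.1028.
n₃/n₁ = 0.9091. Then tan θ_B(1→3) = n₃/n₁, so θ_B(1→3) = arctan(0.9091) = 42.27°.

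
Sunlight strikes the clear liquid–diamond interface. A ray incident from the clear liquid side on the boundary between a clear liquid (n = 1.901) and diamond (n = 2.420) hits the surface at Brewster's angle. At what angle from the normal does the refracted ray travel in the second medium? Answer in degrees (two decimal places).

θ_t ≈ 38.15°

First find Brewster's angle: tan θ_B = 2.420/1.901 = 1.2730, giving θ_B = 51.85°.
The refracted ray is perpendicular to the reflected ray, so θ_t = 90° − θ_B = 38.15°.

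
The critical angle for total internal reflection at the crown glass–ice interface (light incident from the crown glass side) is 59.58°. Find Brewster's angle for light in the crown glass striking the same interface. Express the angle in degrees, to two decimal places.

sin θ_c = n₂/n₁, so n₂/n₁ = sin 59.58° = 0.8623.
Brewster: tan θ_B = n₂/n₁ = 0.8623.
θ_B = arctan(0.8623) = 40.77°.

θ_B ≈ 40.77°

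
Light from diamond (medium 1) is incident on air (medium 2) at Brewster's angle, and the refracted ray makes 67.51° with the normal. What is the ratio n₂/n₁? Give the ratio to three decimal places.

θ_B + θ_t = 90°, so θ_B = 90° − 67.51° = 22.49°.
tan θ_B = n₂/n₁, so n₂/n₁ = tan 22.49° = 0.414.

n₂/n₁ ≈ 0.414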